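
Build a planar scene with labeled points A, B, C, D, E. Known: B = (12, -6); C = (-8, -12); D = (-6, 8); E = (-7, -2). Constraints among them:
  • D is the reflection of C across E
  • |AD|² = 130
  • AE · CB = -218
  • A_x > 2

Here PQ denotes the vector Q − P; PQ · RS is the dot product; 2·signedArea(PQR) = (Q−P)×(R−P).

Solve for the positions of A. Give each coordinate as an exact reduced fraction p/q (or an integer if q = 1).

1. A_x = 3  [line -20·x + -6·y + 66 = 0 ∩ |AD|² = 130]
2. A_y = 1  [line -20·x + -6·y + 66 = 0 ∩ |AD|² = 130]
   → A = (3, 1)

A = (3, 1)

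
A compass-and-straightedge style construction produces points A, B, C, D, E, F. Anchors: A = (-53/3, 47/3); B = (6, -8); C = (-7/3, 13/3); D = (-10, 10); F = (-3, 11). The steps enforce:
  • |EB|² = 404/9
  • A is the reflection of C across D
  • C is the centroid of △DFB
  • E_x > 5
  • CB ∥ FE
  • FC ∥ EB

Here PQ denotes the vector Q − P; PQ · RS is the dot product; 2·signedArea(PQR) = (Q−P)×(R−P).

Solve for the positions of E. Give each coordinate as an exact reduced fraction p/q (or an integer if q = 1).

E = (16/3, -4/3)

1. E_x = 16/3  [FC ∥ EB ∩ CB ∥ FE]
2. E_y = -4/3  [FC ∥ EB ∩ CB ∥ FE]
   → E = (16/3, -4/3)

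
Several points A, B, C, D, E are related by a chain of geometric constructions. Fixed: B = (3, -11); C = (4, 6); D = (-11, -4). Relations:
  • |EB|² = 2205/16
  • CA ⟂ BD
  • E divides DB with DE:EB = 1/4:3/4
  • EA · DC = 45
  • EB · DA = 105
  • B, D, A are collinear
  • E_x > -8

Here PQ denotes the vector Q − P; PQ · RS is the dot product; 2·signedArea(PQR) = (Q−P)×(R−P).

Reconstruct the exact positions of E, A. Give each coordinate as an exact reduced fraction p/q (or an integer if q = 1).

A = (-3, -8)
E = (-15/2, -23/4)

1. E_x = -15/2  [E divides DB with DE:EB = 1/4:3/4]
2. E_y = -23/4  [E divides DB with DE:EB = 1/4:3/4]
   → E = (-15/2, -23/4)
3. A_x = -3  [B, D, A are collinear ∩ CA ⟂ BD]
4. A_y = -8  [B, D, A are collinear ∩ CA ⟂ BD]
   → A = (-3, -8)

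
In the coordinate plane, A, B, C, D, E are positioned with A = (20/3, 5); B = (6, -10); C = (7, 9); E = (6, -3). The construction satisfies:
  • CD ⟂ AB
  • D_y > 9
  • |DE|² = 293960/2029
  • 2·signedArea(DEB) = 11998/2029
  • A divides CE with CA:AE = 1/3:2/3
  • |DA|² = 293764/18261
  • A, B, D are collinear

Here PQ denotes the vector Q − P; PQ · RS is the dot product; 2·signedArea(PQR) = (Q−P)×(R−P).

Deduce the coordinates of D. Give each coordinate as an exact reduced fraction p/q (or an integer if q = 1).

1. D_x = 13888/2029  [A, B, D are collinear ∩ CD ⟂ AB]
2. D_y = 18275/2029  [A, B, D are collinear ∩ CD ⟂ AB]
   → D = (13888/2029, 18275/2029)

D = (13888/2029, 18275/2029)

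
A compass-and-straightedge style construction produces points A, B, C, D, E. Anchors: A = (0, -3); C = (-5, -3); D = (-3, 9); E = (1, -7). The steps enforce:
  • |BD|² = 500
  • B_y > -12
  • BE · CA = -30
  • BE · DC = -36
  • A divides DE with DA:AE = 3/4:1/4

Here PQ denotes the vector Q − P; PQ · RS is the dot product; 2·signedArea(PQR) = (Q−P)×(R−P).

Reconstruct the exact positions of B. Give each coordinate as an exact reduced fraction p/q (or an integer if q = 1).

1. B_x = 7  [BE · CA = -30 ∩ BE · DC = -36]
2. B_y = -11  [BE · CA = -30 ∩ BE · DC = -36]
   → B = (7, -11)

B = (7, -11)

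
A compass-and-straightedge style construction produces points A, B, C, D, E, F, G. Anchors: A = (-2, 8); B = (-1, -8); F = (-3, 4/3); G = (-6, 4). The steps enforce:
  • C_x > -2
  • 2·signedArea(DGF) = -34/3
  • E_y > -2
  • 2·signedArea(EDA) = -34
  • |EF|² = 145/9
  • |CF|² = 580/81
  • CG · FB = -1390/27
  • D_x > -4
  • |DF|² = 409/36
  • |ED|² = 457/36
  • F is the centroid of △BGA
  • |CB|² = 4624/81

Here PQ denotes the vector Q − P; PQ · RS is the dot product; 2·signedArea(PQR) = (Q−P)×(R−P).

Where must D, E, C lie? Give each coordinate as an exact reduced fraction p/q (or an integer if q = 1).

1. D_x = -7/2  [line 8/3·x + 3·y + 46/3 = 0 ∩ |DF|² = 409/36]
2. D_y = -2  [line 8/3·x + 3·y + 46/3 = 0 ∩ |DF|² = 409/36]
   → D = (-7/2, -2)
3. E_x = 0  [line -10·x + 3/2·y + 2 = 0 ∩ |ED|² = 457/36]
4. E_y = -4/3  [line -10·x + 3/2·y + 2 = 0 ∩ |ED|² = 457/36]
   → E = (0, -4/3)
5. C_x = -1  [line -2·x + 28/3·y + 58/27 = 0 ∩ |CF|² = 580/81]
6. C_y = -4/9  [line -2·x + 28/3·y + 58/27 = 0 ∩ |CF|² = 580/81]
   → C = (-1, -4/9)

C = (-1, -4/9)
D = (-7/2, -2)
E = (0, -4/3)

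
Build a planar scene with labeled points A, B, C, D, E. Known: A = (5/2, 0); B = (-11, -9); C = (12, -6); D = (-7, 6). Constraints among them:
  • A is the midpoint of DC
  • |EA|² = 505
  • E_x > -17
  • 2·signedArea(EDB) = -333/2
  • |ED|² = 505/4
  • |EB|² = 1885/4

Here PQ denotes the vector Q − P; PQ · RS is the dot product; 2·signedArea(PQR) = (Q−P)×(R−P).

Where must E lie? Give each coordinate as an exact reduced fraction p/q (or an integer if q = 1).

E = (-33/2, 12)

1. E_x = -33/2  [line 15·x + -4·y + 591/2 = 0 ∩ |ED|² = 505/4]
2. E_y = 12  [line 15·x + -4·y + 591/2 = 0 ∩ |ED|² = 505/4]
   → E = (-33/2, 12)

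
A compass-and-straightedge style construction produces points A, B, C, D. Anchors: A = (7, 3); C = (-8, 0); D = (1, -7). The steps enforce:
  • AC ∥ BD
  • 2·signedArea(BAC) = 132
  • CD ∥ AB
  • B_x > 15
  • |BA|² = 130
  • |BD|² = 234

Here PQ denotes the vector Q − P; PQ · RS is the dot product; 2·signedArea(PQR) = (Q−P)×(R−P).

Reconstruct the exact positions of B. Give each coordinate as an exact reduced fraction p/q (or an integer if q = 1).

1. B_x = 16  [AC ∥ BD ∩ CD ∥ AB]
2. B_y = -4  [AC ∥ BD ∩ CD ∥ AB]
   → B = (16, -4)

B = (16, -4)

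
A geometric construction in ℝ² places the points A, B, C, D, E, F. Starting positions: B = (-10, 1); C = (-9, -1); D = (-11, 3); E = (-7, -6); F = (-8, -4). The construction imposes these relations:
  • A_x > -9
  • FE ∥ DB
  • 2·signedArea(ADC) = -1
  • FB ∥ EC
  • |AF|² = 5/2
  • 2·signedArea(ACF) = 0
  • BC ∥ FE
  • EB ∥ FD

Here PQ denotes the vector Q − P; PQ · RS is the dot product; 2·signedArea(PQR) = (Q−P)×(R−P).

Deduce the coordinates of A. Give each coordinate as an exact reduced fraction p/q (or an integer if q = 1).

A = (-17/2, -5/2)

1. A_x = -17/2  [2·signedArea(ACF) = 0 ∩ 2·signedArea(ADC) = -1]
2. A_y = -5/2  [2·signedArea(ACF) = 0 ∩ 2·signedArea(ADC) = -1]
   → A = (-17/2, -5/2)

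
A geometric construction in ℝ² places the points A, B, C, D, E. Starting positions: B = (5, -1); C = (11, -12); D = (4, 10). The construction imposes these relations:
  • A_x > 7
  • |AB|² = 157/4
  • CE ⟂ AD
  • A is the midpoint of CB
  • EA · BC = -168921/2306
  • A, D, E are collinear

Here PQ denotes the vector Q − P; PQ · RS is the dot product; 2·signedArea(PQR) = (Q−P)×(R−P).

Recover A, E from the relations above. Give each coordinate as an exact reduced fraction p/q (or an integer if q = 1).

1. A_x = 8  [A is the midpoint of CB]
2. A_y = -13/2  [A is the midpoint of CB]
   → A = (8, -13/2)
3. E_x = 10868/1153  [A, D, E are collinear ∩ CE ⟂ AD]
4. E_y = -14276/1153  [A, D, E are collinear ∩ CE ⟂ AD]
   → E = (10868/1153, -14276/1153)

A = (8, -13/2)
E = (10868/1153, -14276/1153)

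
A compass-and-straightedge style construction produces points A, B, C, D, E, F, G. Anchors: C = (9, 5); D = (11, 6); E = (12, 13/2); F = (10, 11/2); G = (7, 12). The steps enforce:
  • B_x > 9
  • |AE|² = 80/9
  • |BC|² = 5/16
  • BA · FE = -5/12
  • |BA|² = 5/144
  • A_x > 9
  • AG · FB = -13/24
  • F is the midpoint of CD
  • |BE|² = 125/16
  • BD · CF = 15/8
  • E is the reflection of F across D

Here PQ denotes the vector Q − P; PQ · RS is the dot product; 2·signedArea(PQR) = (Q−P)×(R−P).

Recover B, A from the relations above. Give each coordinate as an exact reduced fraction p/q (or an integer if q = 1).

1. B_x = 19/2  [line -1·x + -1/2·y + 97/8 = 0 ∩ |BE|² = 125/16]
2. B_y = 21/4  [line -1·x + -1/2·y + 97/8 = 0 ∩ |BE|² = 125/16]
   → B = (19/2, 21/4)
3. A_x = 28/3  [line 1/2·x + 1/4·y + -143/24 = 0 ∩ |AE|² = 80/9]
4. A_y = 31/6  [line 1/2·x + 1/4·y + -143/24 = 0 ∩ |AE|² = 80/9]
   → A = (28/3, 31/6)

A = (28/3, 31/6)
B = (19/2, 21/4)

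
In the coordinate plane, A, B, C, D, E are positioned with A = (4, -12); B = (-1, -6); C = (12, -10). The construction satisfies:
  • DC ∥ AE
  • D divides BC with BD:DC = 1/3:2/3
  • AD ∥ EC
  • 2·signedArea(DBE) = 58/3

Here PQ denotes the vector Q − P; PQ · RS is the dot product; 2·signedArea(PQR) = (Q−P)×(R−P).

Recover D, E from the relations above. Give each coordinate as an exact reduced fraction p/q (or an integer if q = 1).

D = (10/3, -22/3)
E = (38/3, -44/3)

1. D_x = 10/3  [D divides BC with BD:DC = 1/3:2/3]
2. D_y = -22/3  [D divides BC with BD:DC = 1/3:2/3]
   → D = (10/3, -22/3)
3. E_x = 38/3  [AD ∥ EC ∩ DC ∥ AE]
4. E_y = -44/3  [AD ∥ EC ∩ DC ∥ AE]
   → E = (38/3, -44/3)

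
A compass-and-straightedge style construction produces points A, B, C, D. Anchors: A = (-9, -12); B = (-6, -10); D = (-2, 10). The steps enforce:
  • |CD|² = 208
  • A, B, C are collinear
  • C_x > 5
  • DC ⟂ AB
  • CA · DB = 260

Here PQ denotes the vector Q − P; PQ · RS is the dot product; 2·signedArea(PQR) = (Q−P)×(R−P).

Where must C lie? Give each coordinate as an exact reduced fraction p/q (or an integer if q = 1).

C = (6, -2)

1. C_x = 6  [A, B, C are collinear ∩ DC ⟂ AB]
2. C_y = -2  [A, B, C are collinear ∩ DC ⟂ AB]
   → C = (6, -2)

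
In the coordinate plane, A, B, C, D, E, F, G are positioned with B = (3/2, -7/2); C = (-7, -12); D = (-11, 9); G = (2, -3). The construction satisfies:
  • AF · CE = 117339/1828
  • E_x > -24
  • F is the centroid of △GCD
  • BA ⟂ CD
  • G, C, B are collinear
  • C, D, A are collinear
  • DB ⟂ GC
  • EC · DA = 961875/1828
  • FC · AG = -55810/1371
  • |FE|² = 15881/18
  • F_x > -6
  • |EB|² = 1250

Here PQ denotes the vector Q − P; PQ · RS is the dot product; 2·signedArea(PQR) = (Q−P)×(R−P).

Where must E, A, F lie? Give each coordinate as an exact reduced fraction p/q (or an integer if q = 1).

A = (-3777/457, -4899/914)
E = (-47/2, 43/2)
F = (-16/3, -2)

1. A_x = -3777/457  [C, D, A are collinear ∩ BA ⟂ CD]
2. A_y = -4899/914  [C, D, A are collinear ∩ BA ⟂ CD]
   → A = (-3777/457, -4899/914)
3. F_x = -16/3  [F is the centroid of △GCD]
4. F_y = -2  [F is the centroid of △GCD]
   → F = (-16/3, -2)
5. E_x = -47/2  [EC · DA = 961875/1828 ∩ AF · CE = 117339/1828]
6. E_y = 43/2  [EC · DA = 961875/1828 ∩ AF · CE = 117339/1828]
   → E = (-47/2, 43/2)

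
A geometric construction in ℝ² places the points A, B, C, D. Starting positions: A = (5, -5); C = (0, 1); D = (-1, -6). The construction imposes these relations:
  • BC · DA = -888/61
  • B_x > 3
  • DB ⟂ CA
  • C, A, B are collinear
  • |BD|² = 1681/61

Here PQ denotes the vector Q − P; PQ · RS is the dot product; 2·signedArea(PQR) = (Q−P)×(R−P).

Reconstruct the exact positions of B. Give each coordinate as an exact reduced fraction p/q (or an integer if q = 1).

1. B_x = 185/61  [C, A, B are collinear ∩ DB ⟂ CA]
2. B_y = -161/61  [C, A, B are collinear ∩ DB ⟂ CA]
   → B = (185/61, -161/61)

B = (185/61, -161/61)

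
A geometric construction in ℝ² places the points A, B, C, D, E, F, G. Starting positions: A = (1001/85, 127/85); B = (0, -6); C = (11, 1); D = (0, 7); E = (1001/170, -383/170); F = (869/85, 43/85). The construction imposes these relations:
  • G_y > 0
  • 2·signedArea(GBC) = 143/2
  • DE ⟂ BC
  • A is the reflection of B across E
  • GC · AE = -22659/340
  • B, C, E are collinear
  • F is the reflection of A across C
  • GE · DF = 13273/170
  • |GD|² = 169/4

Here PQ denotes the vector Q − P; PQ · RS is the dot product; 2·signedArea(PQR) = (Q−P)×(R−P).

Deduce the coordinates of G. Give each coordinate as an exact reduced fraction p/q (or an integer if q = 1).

1. G_x = 0  [GE · DF = 13273/170 ∩ GC · AE = -22659/340]
2. G_y = 1/2  [GE · DF = 13273/170 ∩ GC · AE = -22659/340]
   → G = (0, 1/2)

G = (0, 1/2)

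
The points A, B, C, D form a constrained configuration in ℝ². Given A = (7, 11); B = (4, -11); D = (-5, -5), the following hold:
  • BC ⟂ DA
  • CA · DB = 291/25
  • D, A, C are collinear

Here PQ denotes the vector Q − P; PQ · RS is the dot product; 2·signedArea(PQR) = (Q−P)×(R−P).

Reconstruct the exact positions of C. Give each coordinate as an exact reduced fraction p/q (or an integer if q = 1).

C = (-116/25, -113/25)

1. C_x = -116/25  [D, A, C are collinear ∩ BC ⟂ DA]
2. C_y = -113/25  [D, A, C are collinear ∩ BC ⟂ DA]
   → C = (-116/25, -113/25)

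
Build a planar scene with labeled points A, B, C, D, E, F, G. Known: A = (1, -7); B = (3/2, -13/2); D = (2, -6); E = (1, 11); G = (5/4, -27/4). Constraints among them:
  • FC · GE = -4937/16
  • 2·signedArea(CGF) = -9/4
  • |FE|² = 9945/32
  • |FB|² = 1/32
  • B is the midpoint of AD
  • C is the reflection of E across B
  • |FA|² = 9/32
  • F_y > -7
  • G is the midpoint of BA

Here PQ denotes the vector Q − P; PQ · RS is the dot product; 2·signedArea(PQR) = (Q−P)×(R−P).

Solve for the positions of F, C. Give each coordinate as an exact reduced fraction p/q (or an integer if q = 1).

C = (2, -24)
F = (11/8, -53/8)

1. C_x = 2  [C is the reflection of E across B]
2. C_y = -24  [C is the reflection of E across B]
   → C = (2, -24)
3. F_x = 11/8  [FC · GE = -4937/16 ∩ 2·signedArea(CGF) = -9/4]
4. F_y = -53/8  [FC · GE = -4937/16 ∩ 2·signedArea(CGF) = -9/4]
   → F = (11/8, -53/8)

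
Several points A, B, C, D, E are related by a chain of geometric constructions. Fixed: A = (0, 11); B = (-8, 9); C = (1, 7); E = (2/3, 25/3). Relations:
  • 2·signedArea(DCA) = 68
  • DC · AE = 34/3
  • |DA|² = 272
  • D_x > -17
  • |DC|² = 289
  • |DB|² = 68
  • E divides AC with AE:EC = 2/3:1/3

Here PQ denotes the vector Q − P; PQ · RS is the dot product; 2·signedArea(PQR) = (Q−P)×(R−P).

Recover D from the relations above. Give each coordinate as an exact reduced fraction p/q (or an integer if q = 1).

1. D_x = -16  [DC · AE = 34/3 ∩ 2·signedArea(DCA) = 68]
2. D_y = 7  [DC · AE = 34/3 ∩ 2·signedArea(DCA) = 68]
   → D = (-16, 7)

D = (-16, 7)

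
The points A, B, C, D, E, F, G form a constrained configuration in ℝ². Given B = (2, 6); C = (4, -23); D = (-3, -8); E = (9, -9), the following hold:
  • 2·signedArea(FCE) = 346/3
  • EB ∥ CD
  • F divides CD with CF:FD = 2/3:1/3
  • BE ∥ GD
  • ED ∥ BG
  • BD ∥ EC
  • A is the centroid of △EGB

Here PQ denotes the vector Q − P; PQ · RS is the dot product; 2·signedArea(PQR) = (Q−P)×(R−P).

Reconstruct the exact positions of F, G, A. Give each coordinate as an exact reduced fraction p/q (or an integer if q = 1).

A = (1/3, 4/3)
F = (-2/3, -13)
G = (-10, 7)

1. F_x = -2/3  [F divides CD with CF:FD = 2/3:1/3]
2. F_y = -13  [F divides CD with CF:FD = 2/3:1/3]
   → F = (-2/3, -13)
3. G_x = -10  [BE ∥ GD ∩ ED ∥ BG]
4. G_y = 7  [BE ∥ GD ∩ ED ∥ BG]
   → G = (-10, 7)
5. A_x = 1/3  [A is the centroid of △EGB]
6. A_y = 4/3  [A is the centroid of △EGB]
   → A = (1/3, 4/3)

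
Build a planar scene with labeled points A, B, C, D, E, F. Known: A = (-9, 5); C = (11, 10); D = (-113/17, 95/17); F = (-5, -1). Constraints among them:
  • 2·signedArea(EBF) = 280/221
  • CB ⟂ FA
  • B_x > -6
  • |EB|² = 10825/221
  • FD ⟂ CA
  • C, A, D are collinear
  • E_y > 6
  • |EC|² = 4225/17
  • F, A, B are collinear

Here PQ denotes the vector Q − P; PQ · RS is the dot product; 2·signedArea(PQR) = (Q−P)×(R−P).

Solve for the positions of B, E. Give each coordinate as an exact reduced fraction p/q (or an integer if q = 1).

1. B_x = -67/13  [F, A, B are collinear ∩ CB ⟂ FA]
2. B_y = -10/13  [F, A, B are collinear ∩ CB ⟂ FA]
   → B = (-67/13, -10/13)
3. E_x = -73/17  [line 3/13·x + 2/13·y + 9/221 = 0 ∩ |EB|² = 10825/221]
4. E_y = 105/17  [line 3/13·x + 2/13·y + 9/221 = 0 ∩ |EB|² = 10825/221]
   → E = (-73/17, 105/17)

B = (-67/13, -10/13)
E = (-73/17, 105/17)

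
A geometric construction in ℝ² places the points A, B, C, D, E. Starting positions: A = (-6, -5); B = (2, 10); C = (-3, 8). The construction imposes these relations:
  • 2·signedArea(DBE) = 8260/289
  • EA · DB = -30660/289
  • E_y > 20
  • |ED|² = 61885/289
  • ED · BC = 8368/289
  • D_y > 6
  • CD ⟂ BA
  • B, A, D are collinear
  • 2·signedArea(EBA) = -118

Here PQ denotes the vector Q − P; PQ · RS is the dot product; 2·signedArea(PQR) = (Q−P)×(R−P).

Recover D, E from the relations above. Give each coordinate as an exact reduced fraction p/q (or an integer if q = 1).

D = (18/289, 1840/289)
E = (0, 21)

1. D_x = 18/289  [B, A, D are collinear ∩ CD ⟂ BA]
2. D_y = 1840/289  [B, A, D are collinear ∩ CD ⟂ BA]
   → D = (18/289, 1840/289)
3. E_x = 0  [2·signedArea(EBA) = -118 ∩ EA · DB = -30660/289]
4. E_y = 21  [2·signedArea(EBA) = -118 ∩ EA · DB = -30660/289]
   → E = (0, 21)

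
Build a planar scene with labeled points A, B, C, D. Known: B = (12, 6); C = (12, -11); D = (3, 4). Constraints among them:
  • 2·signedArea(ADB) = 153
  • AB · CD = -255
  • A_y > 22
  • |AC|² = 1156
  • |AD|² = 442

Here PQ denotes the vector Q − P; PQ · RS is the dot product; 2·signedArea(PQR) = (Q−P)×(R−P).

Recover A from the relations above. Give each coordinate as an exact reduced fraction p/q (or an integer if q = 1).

1. A_x = 12  [2·signedArea(ADB) = 153 ∩ AB · CD = -255]
2. A_y = 23  [2·signedArea(ADB) = 153 ∩ AB · CD = -255]
   → A = (12, 23)

A = (12, 23)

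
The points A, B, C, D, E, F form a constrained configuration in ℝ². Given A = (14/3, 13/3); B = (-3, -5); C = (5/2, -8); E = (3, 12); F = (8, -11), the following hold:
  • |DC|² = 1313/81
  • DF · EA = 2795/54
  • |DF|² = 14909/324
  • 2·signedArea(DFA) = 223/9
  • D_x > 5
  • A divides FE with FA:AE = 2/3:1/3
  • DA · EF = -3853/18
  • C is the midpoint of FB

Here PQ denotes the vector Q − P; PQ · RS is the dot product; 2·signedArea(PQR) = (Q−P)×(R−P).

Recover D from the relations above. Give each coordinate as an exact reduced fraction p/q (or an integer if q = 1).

1. D_x = 91/18  [DF · EA = 2795/54 ∩ 2·signedArea(DFA) = 223/9]
2. D_y = -44/9  [DF · EA = 2795/54 ∩ 2·signedArea(DFA) = 223/9]
   → D = (91/18, -44/9)

D = (91/18, -44/9)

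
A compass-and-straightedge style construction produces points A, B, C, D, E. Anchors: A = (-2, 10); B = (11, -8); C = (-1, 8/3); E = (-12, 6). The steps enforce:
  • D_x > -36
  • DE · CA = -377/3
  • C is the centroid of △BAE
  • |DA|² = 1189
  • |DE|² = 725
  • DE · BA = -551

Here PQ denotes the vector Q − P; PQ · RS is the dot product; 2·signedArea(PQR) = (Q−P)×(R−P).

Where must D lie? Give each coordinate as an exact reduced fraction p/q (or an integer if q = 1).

1. D_x = -35  [DE · CA = -377/3 ∩ DE · BA = -551]
2. D_y = 20  [DE · CA = -377/3 ∩ DE · BA = -551]
   → D = (-35, 20)

D = (-35, 20)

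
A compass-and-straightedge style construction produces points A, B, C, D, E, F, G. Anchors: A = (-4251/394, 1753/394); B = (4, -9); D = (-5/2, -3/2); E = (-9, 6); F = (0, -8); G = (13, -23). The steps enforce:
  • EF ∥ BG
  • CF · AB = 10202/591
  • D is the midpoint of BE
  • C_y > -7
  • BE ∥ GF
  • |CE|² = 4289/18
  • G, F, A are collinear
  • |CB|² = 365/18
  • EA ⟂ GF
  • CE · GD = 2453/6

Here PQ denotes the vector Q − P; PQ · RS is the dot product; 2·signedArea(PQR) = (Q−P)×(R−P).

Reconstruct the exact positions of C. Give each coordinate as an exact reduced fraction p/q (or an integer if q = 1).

C = (1/2, -37/6)

1. C_x = 1/2  [CF · AB = 10202/591 ∩ CE · GD = 2453/6]
2. C_y = -37/6  [CF · AB = 10202/591 ∩ CE · GD = 2453/6]
   → C = (1/2, -37/6)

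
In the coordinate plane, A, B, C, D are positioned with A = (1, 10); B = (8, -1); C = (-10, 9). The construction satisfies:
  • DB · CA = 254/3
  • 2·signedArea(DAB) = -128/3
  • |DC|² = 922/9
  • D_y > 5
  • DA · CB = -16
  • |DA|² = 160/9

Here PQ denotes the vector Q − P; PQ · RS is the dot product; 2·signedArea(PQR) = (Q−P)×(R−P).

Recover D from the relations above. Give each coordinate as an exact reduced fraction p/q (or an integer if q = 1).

1. D_x = -1/3  [2·signedArea(DAB) = -128/3 ∩ DB · CA = 254/3]
2. D_y = 6  [2·signedArea(DAB) = -128/3 ∩ DB · CA = 254/3]
   → D = (-1/3, 6)

D = (-1/3, 6)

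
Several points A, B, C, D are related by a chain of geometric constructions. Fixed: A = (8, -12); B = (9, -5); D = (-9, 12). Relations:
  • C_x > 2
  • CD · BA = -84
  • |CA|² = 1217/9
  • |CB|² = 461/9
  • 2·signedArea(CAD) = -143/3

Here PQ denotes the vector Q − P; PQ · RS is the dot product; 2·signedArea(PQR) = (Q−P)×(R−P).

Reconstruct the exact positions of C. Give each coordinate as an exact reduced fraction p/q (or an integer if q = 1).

C = (8/3, -5/3)

1. C_x = 8/3  [CD · BA = -84 ∩ 2·signedArea(CAD) = -143/3]
2. C_y = -5/3  [CD · BA = -84 ∩ 2·signedArea(CAD) = -143/3]
   → C = (8/3, -5/3)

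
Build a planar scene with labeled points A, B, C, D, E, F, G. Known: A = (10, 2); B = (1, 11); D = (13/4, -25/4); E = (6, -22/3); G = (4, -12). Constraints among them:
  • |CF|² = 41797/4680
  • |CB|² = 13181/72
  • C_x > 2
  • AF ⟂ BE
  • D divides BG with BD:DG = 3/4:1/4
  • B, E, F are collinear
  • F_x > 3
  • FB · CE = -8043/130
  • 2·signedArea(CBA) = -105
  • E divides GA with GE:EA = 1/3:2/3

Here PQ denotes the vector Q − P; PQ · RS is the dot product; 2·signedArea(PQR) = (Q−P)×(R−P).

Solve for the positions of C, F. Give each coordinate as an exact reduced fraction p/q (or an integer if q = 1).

C = (11/4, -29/12)
F = (254/65, 22/65)

1. C_x = 11/4  [line 9·x + 9·y + -3 = 0 ∩ |CB|² = 13181/72]
2. C_y = -29/12  [line 9·x + 9·y + -3 = 0 ∩ |CB|² = 13181/72]
   → C = (11/4, -29/12)
3. F_x = 254/65  [B, E, F are collinear ∩ AF ⟂ BE]
4. F_y = 22/65  [B, E, F are collinear ∩ AF ⟂ BE]
   → F = (254/65, 22/65)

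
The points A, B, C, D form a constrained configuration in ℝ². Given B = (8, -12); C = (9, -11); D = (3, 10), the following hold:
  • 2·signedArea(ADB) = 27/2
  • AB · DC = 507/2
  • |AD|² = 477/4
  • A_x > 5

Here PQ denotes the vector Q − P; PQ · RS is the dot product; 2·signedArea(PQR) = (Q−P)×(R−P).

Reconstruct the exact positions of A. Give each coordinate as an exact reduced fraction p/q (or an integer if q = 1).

1. A_x = 6  [2·signedArea(ADB) = 27/2 ∩ AB · DC = 507/2]
2. A_y = -1/2  [2·signedArea(ADB) = 27/2 ∩ AB · DC = 507/2]
   → A = (6, -1/2)

A = (6, -1/2)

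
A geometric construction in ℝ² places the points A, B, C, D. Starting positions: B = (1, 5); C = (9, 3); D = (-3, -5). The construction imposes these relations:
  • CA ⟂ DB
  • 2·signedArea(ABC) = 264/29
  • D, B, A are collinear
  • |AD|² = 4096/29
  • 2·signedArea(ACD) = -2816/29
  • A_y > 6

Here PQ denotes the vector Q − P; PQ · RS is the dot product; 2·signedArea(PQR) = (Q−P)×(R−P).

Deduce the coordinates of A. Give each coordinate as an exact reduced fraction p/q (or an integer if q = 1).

1. A_x = 41/29  [D, B, A are collinear ∩ CA ⟂ DB]
2. A_y = 175/29  [D, B, A are collinear ∩ CA ⟂ DB]
   → A = (41/29, 175/29)

A = (41/29, 175/29)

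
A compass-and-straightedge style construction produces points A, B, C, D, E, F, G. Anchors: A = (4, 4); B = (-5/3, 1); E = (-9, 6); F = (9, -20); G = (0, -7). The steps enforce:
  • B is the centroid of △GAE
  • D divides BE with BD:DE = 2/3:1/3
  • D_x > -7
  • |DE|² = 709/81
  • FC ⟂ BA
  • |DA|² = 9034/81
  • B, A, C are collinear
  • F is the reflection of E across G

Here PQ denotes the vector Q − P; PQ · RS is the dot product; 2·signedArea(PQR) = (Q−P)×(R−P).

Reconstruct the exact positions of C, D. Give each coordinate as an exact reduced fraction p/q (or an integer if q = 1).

C = (-747/370, 301/370)
D = (-59/9, 13/3)

1. C_x = -747/370  [B, A, C are collinear ∩ FC ⟂ BA]
2. C_y = 301/370  [B, A, C are collinear ∩ FC ⟂ BA]
   → C = (-747/370, 301/370)
3. D_x = -59/9  [D divides BE with BD:DE = 2/3:1/3]
4. D_y = 13/3  [D divides BE with BD:DE = 2/3:1/3]
   → D = (-59/9, 13/3)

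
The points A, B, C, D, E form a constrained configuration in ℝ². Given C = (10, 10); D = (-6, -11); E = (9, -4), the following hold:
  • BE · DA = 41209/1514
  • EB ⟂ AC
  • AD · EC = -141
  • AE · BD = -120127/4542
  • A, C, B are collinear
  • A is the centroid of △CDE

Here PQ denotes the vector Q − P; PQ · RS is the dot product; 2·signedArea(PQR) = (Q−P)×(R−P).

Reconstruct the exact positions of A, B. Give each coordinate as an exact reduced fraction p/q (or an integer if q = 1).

A = (13/3, -5/3)
B = (6521/1514, -2605/1514)

1. A_x = 13/3  [A is the centroid of △CDE]
2. A_y = -5/3  [A is the centroid of △CDE]
   → A = (13/3, -5/3)
3. B_x = 6521/1514  [A, C, B are collinear ∩ EB ⟂ AC]
4. B_y = -2605/1514  [A, C, B are collinear ∩ EB ⟂ AC]
   → B = (6521/1514, -2605/1514)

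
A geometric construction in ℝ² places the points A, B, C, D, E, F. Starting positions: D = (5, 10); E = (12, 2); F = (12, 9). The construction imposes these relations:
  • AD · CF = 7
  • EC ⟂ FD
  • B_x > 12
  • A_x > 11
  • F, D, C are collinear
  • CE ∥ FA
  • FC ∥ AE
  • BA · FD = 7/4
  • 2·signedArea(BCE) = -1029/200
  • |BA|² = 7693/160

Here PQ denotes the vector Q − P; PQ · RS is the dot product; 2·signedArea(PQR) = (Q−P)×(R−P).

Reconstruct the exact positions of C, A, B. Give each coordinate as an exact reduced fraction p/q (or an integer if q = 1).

A = (551/50, 107/50)
B = (2449/200, 1793/200)
C = (649/50, 443/50)

1. C_x = 649/50  [F, D, C are collinear ∩ EC ⟂ FD]
2. C_y = 443/50  [F, D, C are collinear ∩ EC ⟂ FD]
   → C = (649/50, 443/50)
3. A_x = 551/50  [FC ∥ AE ∩ CE ∥ FA]
4. A_y = 107/50  [FC ∥ AE ∩ CE ∥ FA]
   → A = (551/50, 107/50)
5. B_x = 2449/200  [line 7·x + -1·y + -307/4 = 0 ∩ |BA|² = 7693/160]
6. B_y = 1793/200  [line 7·x + -1·y + -307/4 = 0 ∩ |BA|² = 7693/160]
   → B = (2449/200, 1793/200)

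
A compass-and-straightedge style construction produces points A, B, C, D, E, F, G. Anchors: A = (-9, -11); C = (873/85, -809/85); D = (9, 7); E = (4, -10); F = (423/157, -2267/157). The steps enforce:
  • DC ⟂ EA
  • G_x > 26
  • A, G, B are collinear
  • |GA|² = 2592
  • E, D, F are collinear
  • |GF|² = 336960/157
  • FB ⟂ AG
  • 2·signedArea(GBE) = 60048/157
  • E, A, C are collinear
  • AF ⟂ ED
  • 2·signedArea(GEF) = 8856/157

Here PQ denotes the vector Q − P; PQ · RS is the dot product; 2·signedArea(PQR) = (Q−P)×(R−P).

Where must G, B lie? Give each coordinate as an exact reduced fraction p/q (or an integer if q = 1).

B = (-765/157, -1079/157)
G = (27, 25)

1. G_x = 27  [line 697/157·x + -205/157·y + -13694/157 = 0 ∩ |GA|² = 2592]
2. G_y = 25  [line 697/157·x + -205/157·y + -13694/157 = 0 ∩ |GA|² = 2592]
   → G = (27, 25)
3. B_x = -765/157  [2·signedArea(GBE) = 60048/157 ∩ A, G, B are collinear]
4. B_y = -1079/157  [2·signedArea(GBE) = 60048/157 ∩ A, G, B are collinear]
   → B = (-765/157, -1079/157)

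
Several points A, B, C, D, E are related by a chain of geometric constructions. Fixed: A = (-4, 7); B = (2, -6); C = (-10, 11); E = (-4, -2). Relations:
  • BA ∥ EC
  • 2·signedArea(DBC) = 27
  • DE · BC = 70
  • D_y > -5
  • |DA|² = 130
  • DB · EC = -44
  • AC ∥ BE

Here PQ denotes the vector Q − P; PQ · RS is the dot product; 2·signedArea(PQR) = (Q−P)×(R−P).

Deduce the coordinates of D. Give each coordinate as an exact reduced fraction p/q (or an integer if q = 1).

1. D_x = -1  [2·signedArea(DBC) = 27 ∩ DB · EC = -44]
2. D_y = -4  [2·signedArea(DBC) = 27 ∩ DB · EC = -44]
   → D = (-1, -4)

D = (-1, -4)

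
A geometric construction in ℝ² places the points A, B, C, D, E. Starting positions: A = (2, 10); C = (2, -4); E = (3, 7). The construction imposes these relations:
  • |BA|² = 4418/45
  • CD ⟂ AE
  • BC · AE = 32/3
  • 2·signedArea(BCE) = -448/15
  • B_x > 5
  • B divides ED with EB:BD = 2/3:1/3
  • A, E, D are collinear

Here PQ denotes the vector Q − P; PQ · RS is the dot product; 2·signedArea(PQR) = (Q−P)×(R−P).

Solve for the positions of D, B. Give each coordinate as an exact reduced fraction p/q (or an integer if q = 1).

1. D_x = 31/5  [A, E, D are collinear ∩ CD ⟂ AE]
2. D_y = -13/5  [A, E, D are collinear ∩ CD ⟂ AE]
   → D = (31/5, -13/5)
3. B_x = 77/15  [B divides ED with EB:BD = 2/3:1/3]
4. B_y = 3/5  [B divides ED with EB:BD = 2/3:1/3]
   → B = (77/15, 3/5)

B = (77/15, 3/5)
D = (31/5, -13/5)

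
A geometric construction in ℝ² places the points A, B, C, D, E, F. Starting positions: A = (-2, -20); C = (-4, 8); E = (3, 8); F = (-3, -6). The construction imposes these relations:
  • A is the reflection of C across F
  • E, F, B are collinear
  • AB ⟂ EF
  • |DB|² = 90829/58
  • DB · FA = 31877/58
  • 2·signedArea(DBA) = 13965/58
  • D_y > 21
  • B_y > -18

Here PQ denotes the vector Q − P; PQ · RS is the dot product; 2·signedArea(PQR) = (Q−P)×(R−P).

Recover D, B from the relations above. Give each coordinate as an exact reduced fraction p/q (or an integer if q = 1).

1. B_x = -459/58  [E, F, B are collinear ∩ AB ⟂ EF]
2. B_y = -1013/58  [E, F, B are collinear ∩ AB ⟂ EF]
   → B = (-459/58, -1013/58)
3. D_x = -5  [2·signedArea(DBA) = 13965/58 ∩ DB · FA = 31877/58]
4. D_y = 22  [2·signedArea(DBA) = 13965/58 ∩ DB · FA = 31877/58]
   → D = (-5, 22)

B = (-459/58, -1013/58)
D = (-5, 22)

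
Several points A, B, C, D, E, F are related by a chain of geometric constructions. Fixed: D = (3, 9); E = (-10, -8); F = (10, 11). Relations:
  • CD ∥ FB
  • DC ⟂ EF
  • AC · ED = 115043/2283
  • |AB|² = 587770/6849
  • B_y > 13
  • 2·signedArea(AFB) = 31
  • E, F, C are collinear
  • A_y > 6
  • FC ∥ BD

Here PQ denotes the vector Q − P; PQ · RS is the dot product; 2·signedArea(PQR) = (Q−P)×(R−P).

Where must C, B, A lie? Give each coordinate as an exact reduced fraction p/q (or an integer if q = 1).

1. C_x = 4050/761  [E, F, C are collinear ∩ DC ⟂ EF]
2. C_y = 4989/761  [E, F, C are collinear ∩ DC ⟂ EF]
   → C = (4050/761, 4989/761)
3. B_x = 5843/761  [FC ∥ BD ∩ CD ∥ FB]
4. B_y = 10231/761  [FC ∥ BD ∩ CD ∥ FB]
   → B = (5843/761, 10231/761)
5. A_x = 4076/2283  [2·signedArea(AFB) = 31 ∩ AC · ED = 115043/2283]
6. A_y = 14374/2283  [2·signedArea(AFB) = 31 ∩ AC · ED = 115043/2283]
   → A = (4076/2283, 14374/2283)

A = (4076/2283, 14374/2283)
B = (5843/761, 10231/761)
C = (4050/761, 4989/761)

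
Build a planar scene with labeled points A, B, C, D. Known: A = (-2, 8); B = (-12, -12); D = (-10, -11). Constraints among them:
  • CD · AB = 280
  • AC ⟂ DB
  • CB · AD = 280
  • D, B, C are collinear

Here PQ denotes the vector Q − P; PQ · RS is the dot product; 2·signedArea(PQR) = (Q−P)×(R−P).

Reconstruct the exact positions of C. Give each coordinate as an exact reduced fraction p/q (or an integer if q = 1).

C = (4, -4)

1. C_x = 4  [D, B, C are collinear ∩ AC ⟂ DB]
2. C_y = -4  [D, B, C are collinear ∩ AC ⟂ DB]
   → C = (4, -4)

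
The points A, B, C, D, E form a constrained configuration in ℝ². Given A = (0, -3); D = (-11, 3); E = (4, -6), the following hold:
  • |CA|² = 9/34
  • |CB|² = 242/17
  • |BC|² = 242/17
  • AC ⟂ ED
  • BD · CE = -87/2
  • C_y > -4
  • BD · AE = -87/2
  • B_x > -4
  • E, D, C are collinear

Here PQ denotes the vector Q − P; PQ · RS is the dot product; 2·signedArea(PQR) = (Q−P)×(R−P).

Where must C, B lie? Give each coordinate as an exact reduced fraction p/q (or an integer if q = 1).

1. C_x = -9/34  [E, D, C are collinear ∩ AC ⟂ ED]
2. C_y = -117/34  [E, D, C are collinear ∩ AC ⟂ ED]
   → C = (-9/34, -117/34)
3. B_x = -7/2  [BD · AE = -87/2 ∩ BD · CE = -87/2]
4. B_y = -3/2  [BD · AE = -87/2 ∩ BD · CE = -87/2]
   → B = (-7/2, -3/2)

B = (-7/2, -3/2)
C = (-9/34, -117/34)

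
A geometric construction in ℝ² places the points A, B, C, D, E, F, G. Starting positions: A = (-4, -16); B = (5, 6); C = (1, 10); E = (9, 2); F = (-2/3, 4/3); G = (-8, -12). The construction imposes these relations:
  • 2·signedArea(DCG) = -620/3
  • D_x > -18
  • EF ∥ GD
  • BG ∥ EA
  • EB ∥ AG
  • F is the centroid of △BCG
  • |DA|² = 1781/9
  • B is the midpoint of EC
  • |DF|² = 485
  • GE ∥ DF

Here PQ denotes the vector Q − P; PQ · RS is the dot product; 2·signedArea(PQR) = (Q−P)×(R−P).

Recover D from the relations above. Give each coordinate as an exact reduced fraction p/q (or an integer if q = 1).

1. D_x = -53/3  [GE ∥ DF ∩ EF ∥ GD]
2. D_y = -38/3  [GE ∥ DF ∩ EF ∥ GD]
   → D = (-53/3, -38/3)

D = (-53/3, -38/3)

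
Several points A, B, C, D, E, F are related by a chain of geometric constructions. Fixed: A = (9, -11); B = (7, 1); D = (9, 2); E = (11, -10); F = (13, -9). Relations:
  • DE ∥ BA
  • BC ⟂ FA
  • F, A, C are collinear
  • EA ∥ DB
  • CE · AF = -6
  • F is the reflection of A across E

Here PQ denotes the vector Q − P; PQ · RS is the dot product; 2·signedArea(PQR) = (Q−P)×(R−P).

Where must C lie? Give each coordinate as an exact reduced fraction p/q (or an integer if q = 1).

1. C_x = 61/5  [F, A, C are collinear ∩ BC ⟂ FA]
2. C_y = -47/5  [F, A, C are collinear ∩ BC ⟂ FA]
   → C = (61/5, -47/5)

C = (61/5, -47/5)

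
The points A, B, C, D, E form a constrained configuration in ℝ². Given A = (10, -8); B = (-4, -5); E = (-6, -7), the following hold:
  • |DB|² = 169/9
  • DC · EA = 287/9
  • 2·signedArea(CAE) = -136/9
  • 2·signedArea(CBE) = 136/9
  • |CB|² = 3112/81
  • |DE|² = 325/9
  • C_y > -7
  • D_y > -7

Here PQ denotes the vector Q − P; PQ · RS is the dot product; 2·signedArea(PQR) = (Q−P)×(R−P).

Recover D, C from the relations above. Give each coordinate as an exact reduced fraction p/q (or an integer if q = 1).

C = (2, -59/9)
D = (0, -20/3)

1. C_x = 2  [2·signedArea(CAE) = -136/9 ∩ 2·signedArea(CBE) = 136/9]
2. C_y = -59/9  [2·signedArea(CAE) = -136/9 ∩ 2·signedArea(CBE) = 136/9]
   → C = (2, -59/9)
3. D_x = 0  [line -16·x + 1·y + 20/3 = 0 ∩ |DE|² = 325/9]
4. D_y = -20/3  [line -16·x + 1·y + 20/3 = 0 ∩ |DE|² = 325/9]
   → D = (0, -20/3)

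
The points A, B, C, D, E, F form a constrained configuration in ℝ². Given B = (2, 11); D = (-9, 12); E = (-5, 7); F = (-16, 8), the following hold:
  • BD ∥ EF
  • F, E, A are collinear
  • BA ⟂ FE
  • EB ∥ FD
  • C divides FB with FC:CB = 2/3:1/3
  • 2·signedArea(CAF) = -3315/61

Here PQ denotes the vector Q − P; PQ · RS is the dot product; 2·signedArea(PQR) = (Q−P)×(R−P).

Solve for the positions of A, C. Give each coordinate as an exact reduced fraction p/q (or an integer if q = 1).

A = (193/122, 781/122)
C = (-4, 10)

1. A_x = 193/122  [F, E, A are collinear ∩ BA ⟂ FE]
2. A_y = 781/122  [F, E, A are collinear ∩ BA ⟂ FE]
   → A = (193/122, 781/122)
3. C_x = -4  [C divides FB with FC:CB = 2/3:1/3]
4. C_y = 10  [C divides FB with FC:CB = 2/3:1/3]
   → C = (-4, 10)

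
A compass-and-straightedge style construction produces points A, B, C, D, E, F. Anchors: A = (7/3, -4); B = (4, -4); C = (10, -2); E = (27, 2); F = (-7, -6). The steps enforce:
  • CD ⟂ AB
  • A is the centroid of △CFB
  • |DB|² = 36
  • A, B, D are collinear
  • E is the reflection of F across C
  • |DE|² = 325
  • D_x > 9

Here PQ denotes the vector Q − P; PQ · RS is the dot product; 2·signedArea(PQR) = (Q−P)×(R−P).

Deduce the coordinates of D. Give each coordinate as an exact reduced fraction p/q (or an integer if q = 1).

D = (10, -4)

1. D_x = 10  [A, B, D are collinear ∩ CD ⟂ AB]
2. D_y = -4  [A, B, D are collinear ∩ CD ⟂ AB]
   → D = (10, -4)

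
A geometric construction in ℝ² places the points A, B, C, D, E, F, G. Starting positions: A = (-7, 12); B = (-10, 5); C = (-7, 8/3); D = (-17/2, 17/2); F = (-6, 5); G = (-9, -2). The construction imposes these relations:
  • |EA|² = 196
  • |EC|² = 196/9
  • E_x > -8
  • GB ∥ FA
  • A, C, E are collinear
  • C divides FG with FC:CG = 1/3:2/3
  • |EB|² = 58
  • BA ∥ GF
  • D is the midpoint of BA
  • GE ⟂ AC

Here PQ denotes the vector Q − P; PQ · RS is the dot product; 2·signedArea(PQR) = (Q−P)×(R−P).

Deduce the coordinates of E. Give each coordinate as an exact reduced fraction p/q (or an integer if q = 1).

E = (-7, -2)

1. E_x = -7  [A, C, E are collinear ∩ GE ⟂ AC]
2. E_y = -2  [A, C, E are collinear ∩ GE ⟂ AC]
   → E = (-7, -2)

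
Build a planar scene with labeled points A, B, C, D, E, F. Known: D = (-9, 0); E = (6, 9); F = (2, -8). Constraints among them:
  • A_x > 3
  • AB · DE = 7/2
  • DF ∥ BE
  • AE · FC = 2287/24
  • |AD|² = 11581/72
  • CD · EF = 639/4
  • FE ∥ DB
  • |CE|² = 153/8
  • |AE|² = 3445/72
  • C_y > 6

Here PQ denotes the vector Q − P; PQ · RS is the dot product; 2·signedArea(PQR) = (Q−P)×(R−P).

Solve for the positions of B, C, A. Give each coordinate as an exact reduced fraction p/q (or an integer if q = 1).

1. B_x = -5  [DF ∥ BE ∩ FE ∥ DB]
2. B_y = 17  [DF ∥ BE ∩ FE ∥ DB]
   → B = (-5, 17)
3. C_x = 9/4  [line 4·x + 17·y + -495/4 = 0 ∩ |CE|² = 153/8]
4. C_y = 27/4  [line 4·x + 17·y + -495/4 = 0 ∩ |CE|² = 153/8]
   → C = (9/4, 27/4)
5. A_x = 41/12  [AB · DE = 7/2 ∩ AE · FC = 2287/24]
6. A_y = 31/12  [AB · DE = 7/2 ∩ AE · FC = 2287/24]
   → A = (41/12, 31/12)

A = (41/12, 31/12)
B = (-5, 17)
C = (9/4, 27/4)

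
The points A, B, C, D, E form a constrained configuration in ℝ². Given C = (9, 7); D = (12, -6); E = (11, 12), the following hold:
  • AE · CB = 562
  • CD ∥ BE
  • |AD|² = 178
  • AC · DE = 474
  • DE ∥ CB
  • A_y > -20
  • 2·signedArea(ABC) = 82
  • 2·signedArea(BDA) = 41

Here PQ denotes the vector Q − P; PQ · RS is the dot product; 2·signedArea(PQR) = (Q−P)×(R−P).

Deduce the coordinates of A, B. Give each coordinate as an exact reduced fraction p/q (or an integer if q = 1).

1. B_x = 8  [CD ∥ BE ∩ DE ∥ CB]
2. B_y = 25  [CD ∥ BE ∩ DE ∥ CB]
   → B = (8, 25)
3. A_x = 15  [AC · DE = 474 ∩ 2·signedArea(BDA) = 41]
4. A_y = -19  [AC · DE = 474 ∩ 2·signedArea(BDA) = 41]
   → A = (15, -19)

A = (15, -19)
B = (8, 25)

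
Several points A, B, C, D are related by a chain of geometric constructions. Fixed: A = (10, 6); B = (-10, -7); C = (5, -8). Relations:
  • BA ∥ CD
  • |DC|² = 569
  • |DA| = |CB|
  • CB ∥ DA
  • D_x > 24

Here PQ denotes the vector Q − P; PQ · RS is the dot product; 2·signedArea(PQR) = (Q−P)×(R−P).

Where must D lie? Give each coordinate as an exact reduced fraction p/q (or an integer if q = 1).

1. D_x = 25  [CB ∥ DA ∩ BA ∥ CD]
2. D_y = 5  [CB ∥ DA ∩ BA ∥ CD]
   → D = (25, 5)

D = (25, 5)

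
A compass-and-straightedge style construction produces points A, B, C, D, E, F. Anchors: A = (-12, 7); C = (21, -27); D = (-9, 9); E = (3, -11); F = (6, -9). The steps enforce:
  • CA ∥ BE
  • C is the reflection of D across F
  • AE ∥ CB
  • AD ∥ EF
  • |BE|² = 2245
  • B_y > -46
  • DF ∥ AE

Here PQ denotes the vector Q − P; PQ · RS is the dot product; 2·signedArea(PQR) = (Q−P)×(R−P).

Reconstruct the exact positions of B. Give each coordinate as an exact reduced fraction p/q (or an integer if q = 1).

B = (36, -45)

1. B_x = 36  [CA ∥ BE ∩ AE ∥ CB]
2. B_y = -45  [CA ∥ BE ∩ AE ∥ CB]
   → B = (36, -45)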